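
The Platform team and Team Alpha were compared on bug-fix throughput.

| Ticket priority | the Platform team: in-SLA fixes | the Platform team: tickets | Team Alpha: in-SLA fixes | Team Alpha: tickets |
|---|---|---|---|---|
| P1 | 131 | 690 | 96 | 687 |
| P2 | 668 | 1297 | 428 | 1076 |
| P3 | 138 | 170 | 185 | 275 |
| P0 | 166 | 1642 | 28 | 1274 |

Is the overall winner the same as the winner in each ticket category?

P1: the Platform team 131/690 = 19.0%, Team Alpha 96/687 = 14.0% → the Platform team
P2: the Platform team 668/1297 = 51.5%, Team Alpha 428/1076 = 39.8% → the Platform team
P3: the Platform team 138/170 = 81.2%, Team Alpha 185/275 = 67.3% → the Platform team
P0: the Platform team 166/1642 = 10.1%, Team Alpha 28/1274 = 2.2% → the Platform team
Overall: the Platform team 1103/3799 = 29.0%, Team Alpha 737/3312 = 22.3% → the Platform team
The Platform team wins overall and in every ticket group — no reversal.

Yes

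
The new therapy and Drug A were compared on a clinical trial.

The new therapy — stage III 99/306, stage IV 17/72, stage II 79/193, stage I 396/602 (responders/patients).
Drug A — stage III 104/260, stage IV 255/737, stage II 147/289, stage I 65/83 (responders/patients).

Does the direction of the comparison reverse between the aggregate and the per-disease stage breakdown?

Yes

Stage III: the new therapy 99/306 = 32.4%, Drug A 104/260 = 40.0% → Drug A
Stage IV: the new therapy 17/72 = 23.6%, Drug A 255/737 = 34.6% → Drug A
Stage II: the new therapy 79/193 = 40.9%, Drug A 147/289 = 50.9% → Drug A
Stage I: the new therapy 396/602 = 65.8%, Drug A 65/83 = 78.3% → Drug A
Overall: the new therapy 591/1173 = 50.4%, Drug A 571/1369 = 41.7% → the new therapy
Drug A wins each disease group but the new therapy wins overall — the comparison reverses. Drug A's patients skew toward stage IV, which has a lower base rate.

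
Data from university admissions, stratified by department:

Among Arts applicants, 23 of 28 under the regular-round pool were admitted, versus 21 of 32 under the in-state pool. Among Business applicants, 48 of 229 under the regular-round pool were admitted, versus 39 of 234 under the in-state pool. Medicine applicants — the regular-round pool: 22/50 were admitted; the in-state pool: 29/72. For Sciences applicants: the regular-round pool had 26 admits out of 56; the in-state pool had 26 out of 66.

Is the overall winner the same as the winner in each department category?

Arts: the regular-round pool 23/28 = 82.1%, the in-state pool 21/32 = 65.6% → the regular-round pool
Business: the regular-round pool 48/229 = 21.0%, the in-state pool 39/234 = 16.7% → the regular-round pool
Medicine: the regular-round pool 22/50 = 44.0%, the in-state pool 29/72 = 40.3% → the regular-round pool
Sciences: the regular-round pool 26/56 = 46.4%, the in-state pool 26/66 = 39.4% → the regular-round pool
Overall: the regular-round pool 119/363 = 32.8%, the in-state pool 115/404 = 28.5% → the regular-round pool
The regular-round pool wins overall and in every department group — no reversal.

Yes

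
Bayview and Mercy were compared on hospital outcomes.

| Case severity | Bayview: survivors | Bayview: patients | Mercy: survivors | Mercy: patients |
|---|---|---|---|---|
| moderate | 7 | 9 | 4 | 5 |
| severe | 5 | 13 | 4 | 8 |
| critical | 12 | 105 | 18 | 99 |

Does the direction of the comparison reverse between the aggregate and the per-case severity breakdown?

No

Moderate: Bayview 7/9 = 77.8%, Mercy 4/5 = 80.0% → Mercy
Severe: Bayview 5/13 = 38.5%, Mercy 4/8 = 50.0% → Mercy
Critical: Bayview 12/105 = 11.4%, Mercy 18/99 = 18.2% → Mercy
Overall: Bayview 24/127 = 18.9%, Mercy 26/112 = 23.2% → Mercy
Mercy wins overall and in every case group — no reversal.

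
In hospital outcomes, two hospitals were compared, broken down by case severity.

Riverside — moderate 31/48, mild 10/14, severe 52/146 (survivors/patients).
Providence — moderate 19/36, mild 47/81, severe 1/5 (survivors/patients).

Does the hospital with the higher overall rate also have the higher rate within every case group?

No

Moderate: Riverside 31/48 = 64.6%, Providence 19/36 = 52.8% → Riverside
Mild: Riverside 10/14 = 71.4%, Providence 47/81 = 58.0% → Riverside
Severe: Riverside 52/146 = 35.6%, Providence 1/5 = 20.0% → Riverside
Overall: Riverside 93/208 = 44.7%, Providence 67/122 = 54.9% → Providence
Riverside wins each case group but Providence wins overall — the comparison reverses. Riverside's patients skew toward severe, which has a lower base rate.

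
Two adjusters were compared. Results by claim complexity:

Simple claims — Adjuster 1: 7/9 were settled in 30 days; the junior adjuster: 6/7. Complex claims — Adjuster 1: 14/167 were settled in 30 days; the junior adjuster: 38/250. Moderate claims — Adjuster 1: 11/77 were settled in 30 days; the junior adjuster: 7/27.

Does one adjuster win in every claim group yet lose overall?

No

Simple: Adjuster 1 7/9 = 77.8%, the junior adjuster 6/7 = 85.7% → the junior adjuster
Complex: Adjuster 1 14/167 = 8.4%, the junior adjuster 38/250 = 15.2% → the junior adjuster
Moderate: Adjuster 1 11/77 = 14.3%, the junior adjuster 7/27 = 25.9% → the junior adjuster
Overall: Adjuster 1 32/253 = 12.6%, the junior adjuster 51/284 = 18.0% → the junior adjuster
The junior adjuster wins overall and in every claim group — no reversal.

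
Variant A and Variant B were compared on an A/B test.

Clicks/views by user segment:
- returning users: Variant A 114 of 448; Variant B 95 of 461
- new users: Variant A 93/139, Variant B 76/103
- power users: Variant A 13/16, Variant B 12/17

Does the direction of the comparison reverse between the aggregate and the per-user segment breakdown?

Returning users: Variant A 114/448 = 25.4%, Variant B 95/461 = 20.6% → Variant A
New users: Variant A 93/139 = 66.9%, Variant B 76/103 = 73.8% → Variant B
Power users: Variant A 13/16 = 81.2%, Variant B 12/17 = 70.6% → Variant A
Overall: Variant A 220/603 = 36.5%, Variant B 183/581 = 31.5% → Variant A
Neither sweeps: Variant A wins 2 of 3 groups, Variant B wins 1. Variant A wins overall but not every group — no Simpson reversal.

No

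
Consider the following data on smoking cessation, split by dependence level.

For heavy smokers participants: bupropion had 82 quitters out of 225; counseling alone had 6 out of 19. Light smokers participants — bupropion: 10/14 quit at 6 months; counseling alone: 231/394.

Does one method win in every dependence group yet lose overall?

Heavy smokers: bupropion 82/225 = 36.4%, counseling alone 6/19 = 31.6% → bupropion
Light smokers: bupropion 10/14 = 71.4%, counseling alone 231/394 = 58.6% → bupropion
Overall: bupropion 92/239 = 38.5%, counseling alone 237/413 = 57.4% → counseling alone
Bupropion wins each dependence group but counseling alone wins overall — the comparison reverses. Bupropion's participants skew toward heavy smokers, which has a lower base rate.

Yes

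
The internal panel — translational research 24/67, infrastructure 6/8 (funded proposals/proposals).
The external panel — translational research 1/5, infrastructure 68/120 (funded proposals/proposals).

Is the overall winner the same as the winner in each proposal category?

No

Translational research: the internal panel 24/67 = 35.8%, the external panel 1/5 = 20.0% → the internal panel
Infrastructure: the internal panel 6/8 = 75.0%, the external panel 68/120 = 56.7% → the internal panel
Overall: the internal panel 30/75 = 40.0%, the external panel 69/125 = 55.2% → the external panel
The internal panel wins each proposal group but the external panel wins overall — the comparison reverses. The internal panel's proposals skew toward translational research, which has a lower base rate.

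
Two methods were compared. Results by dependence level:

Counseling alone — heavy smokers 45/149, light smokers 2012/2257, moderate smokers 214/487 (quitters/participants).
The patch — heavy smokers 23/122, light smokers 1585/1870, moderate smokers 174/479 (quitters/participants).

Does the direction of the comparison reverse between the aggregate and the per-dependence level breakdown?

Heavy smokers: counseling alone 45/149 = 30.2%, the patch 23/122 = 18.9% → counseling alone
Light smokers: counseling alone 2012/2257 = 89.1%, the patch 1585/1870 = 84.8% → counseling alone
Moderate smokers: counseling alone 214/487 = 43.9%, the patch 174/479 = 36.3% → counseling alone
Overall: counseling alone 2271/2893 = 78.5%, the patch 1782/2471 = 72.1% → counseling alone
Counseling alone wins overall and in every dependence group — no reversal.

No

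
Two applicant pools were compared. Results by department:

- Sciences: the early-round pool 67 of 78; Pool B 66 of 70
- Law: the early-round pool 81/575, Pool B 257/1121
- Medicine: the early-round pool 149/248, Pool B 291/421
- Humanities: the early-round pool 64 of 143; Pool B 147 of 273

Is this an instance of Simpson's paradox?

No

Sciences: the early-round pool 67/78 = 85.9%, Pool B 66/70 = 94.3% → Pool B
Law: the early-round pool 81/575 = 14.1%, Pool B 257/1121 = 22.9% → Pool B
Medicine: the early-round pool 149/248 = 60.1%, Pool B 291/421 = 69.1% → Pool B
Humanities: the early-round pool 64/143 = 44.8%, Pool B 147/273 = 53.8% → Pool B
Overall: the early-round pool 361/1044 = 34.6%, Pool B 761/1885 = 40.4% → Pool B
Pool B wins overall and in every department group — no reversal.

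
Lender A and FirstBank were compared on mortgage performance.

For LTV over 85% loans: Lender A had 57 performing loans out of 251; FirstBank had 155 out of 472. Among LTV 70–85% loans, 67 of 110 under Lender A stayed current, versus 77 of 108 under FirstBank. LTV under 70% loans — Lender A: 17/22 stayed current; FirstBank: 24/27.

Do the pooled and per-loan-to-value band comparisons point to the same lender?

Yes

LTV over 85%: Lender A 57/251 = 22.7%, FirstBank 155/472 = 32.8% → FirstBank
LTV 70–85%: Lender A 67/110 = 60.9%, FirstBank 77/108 = 71.3% → FirstBank
LTV under 70%: Lender A 17/22 = 77.3%, FirstBank 24/27 = 88.9% → FirstBank
Overall: Lender A 141/383 = 36.8%, FirstBank 256/607 = 42.2% → FirstBank
FirstBank wins overall and in every loan-to-value group — no reversal.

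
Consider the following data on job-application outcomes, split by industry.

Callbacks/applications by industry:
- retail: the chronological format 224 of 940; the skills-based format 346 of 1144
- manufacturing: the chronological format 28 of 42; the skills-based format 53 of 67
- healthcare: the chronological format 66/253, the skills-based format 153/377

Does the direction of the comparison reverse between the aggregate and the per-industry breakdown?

No

Retail: the chronological format 224/940 = 23.8%, the skills-based format 346/1144 = 30.2% → the skills-based format
Manufacturing: the chronological format 28/42 = 66.7%, the skills-based format 53/67 = 79.1% → the skills-based format
Healthcare: the chronological format 66/253 = 26.1%, the skills-based format 153/377 = 40.6% → the skills-based format
Overall: the chronological format 318/1235 = 25.7%, the skills-based format 552/1588 = 34.8% → the skills-based format
The skills-based format wins overall and in every industry group — no reversal.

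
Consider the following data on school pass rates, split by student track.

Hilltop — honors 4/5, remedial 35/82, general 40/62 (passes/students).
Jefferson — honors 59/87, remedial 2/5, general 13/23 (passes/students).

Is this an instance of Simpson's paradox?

Honors: Hilltop 4/5 = 80.0%, Jefferson 59/87 = 67.8% → Hilltop
Remedial: Hilltop 35/82 = 42.7%, Jefferson 2/5 = 40.0% → Hilltop
General: Hilltop 40/62 = 64.5%, Jefferson 13/23 = 56.5% → Hilltop
Overall: Hilltop 79/149 = 53.0%, Jefferson 74/115 = 64.3% → Jefferson
Hilltop wins each student group but Jefferson wins overall — the comparison reverses. Hilltop's students skew toward remedial, which has a lower base rate.

Yes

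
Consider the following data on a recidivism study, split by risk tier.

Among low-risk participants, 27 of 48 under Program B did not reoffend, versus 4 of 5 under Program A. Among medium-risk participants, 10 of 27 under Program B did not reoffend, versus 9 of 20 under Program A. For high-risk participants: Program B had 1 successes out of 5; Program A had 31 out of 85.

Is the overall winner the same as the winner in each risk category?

No

Low-risk: Program B 27/48 = 56.2%, Program A 4/5 = 80.0% → Program A
Medium-risk: Program B 10/27 = 37.0%, Program A 9/20 = 45.0% → Program A
High-risk: Program B 1/5 = 20.0%, Program A 31/85 = 36.5% → Program A
Overall: Program B 38/80 = 47.5%, Program A 44/110 = 40.0% → Program B
Program A wins each risk group but Program B wins overall — the comparison reverses. Program A's participants skew toward high-risk, which has a lower base rate.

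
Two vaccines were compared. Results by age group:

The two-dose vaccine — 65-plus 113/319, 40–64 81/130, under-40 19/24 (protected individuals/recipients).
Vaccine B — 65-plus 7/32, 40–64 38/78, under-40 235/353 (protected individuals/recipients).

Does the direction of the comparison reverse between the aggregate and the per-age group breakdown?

65-plus: the two-dose vaccine 113/319 = 35.4%, Vaccine B 7/32 = 21.9% → the two-dose vaccine
40–64: the two-dose vaccine 81/130 = 62.3%, Vaccine B 38/78 = 48.7% → the two-dose vaccine
Under-40: the two-dose vaccine 19/24 = 79.2%, Vaccine B 235/353 = 66.6% → the two-dose vaccine
Overall: the two-dose vaccine 213/473 = 45.0%, Vaccine B 280/463 = 60.5% → Vaccine B
The two-dose vaccine wins each age group but Vaccine B wins overall — the comparison reverses. The two-dose vaccine's recipients skew toward 65-plus, which has a lower base rate.

Yes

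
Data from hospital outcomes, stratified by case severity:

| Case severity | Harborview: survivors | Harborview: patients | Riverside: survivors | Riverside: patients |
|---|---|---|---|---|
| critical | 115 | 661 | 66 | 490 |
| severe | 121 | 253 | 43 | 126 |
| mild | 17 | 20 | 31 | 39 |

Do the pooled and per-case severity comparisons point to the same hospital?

Yes

Critical: Harborview 115/661 = 17.4%, Riverside 66/490 = 13.5% → Harborview
Severe: Harborview 121/253 = 47.8%, Riverside 43/126 = 34.1% → Harborview
Mild: Harborview 17/20 = 85.0%, Riverside 31/39 = 79.5% → Harborview
Overall: Harborview 253/934 = 27.1%, Riverside 140/655 = 21.4% → Harborview
Harborview wins overall and in every case group — no reversal.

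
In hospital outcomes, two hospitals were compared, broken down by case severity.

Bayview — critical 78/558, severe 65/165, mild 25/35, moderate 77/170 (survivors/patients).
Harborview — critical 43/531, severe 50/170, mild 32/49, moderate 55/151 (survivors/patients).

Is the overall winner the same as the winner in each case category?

Critical: Bayview 78/558 = 14.0%, Harborview 43/531 = 8.1% → Bayview
Severe: Bayview 65/165 = 39.4%, Harborview 50/170 = 29.4% → Bayview
Mild: Bayview 25/35 = 71.4%, Harborview 32/49 = 65.3% → Bayview
Moderate: Bayview 77/170 = 45.3%, Harborview 55/151 = 36.4% → Bayview
Overall: Bayview 245/928 = 26.4%, Harborview 180/901 = 20.0% → Bayview
Bayview wins overall and in every case group — no reversal.

Yes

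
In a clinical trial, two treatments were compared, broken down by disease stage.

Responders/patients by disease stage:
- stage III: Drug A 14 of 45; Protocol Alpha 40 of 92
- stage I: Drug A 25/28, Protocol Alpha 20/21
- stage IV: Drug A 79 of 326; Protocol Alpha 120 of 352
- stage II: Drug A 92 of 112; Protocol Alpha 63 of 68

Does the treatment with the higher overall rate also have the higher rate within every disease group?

Stage III: Drug A 14/45 = 31.1%, Protocol Alpha 40/92 = 43.5% → Protocol Alpha
Stage I: Drug A 25/28 = 89.3%, Protocol Alpha 20/21 = 95.2% → Protocol Alpha
Stage IV: Drug A 79/326 = 24.2%, Protocol Alpha 120/352 = 34.1% → Protocol Alpha
Stage II: Drug A 92/112 = 82.1%, Protocol Alpha 63/68 = 92.6% → Protocol Alpha
Overall: Drug A 210/511 = 41.1%, Protocol Alpha 243/533 = 45.6% → Protocol Alpha
Protocol Alpha wins overall and in every disease group — no reversal.

Yes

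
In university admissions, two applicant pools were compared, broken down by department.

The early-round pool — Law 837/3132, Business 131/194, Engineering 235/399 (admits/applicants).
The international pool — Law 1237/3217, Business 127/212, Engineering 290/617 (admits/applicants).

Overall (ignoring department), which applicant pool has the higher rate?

Law: the early-round pool 837/3132 = 26.7%, the international pool 1237/3217 = 38.5% → the international pool
Business: the early-round pool 131/194 = 67.5%, the international pool 127/212 = 59.9% → the early-round pool
Engineering: the early-round pool 235/399 = 58.9%, the international pool 290/617 = 47.0% → the early-round pool
Overall: the early-round pool 1203/3725 = 32.3%, the international pool 1654/4046 = 40.9% → the international pool
(Neither sweeps every department group, but the international pool has the higher pooled rate.)

the international pool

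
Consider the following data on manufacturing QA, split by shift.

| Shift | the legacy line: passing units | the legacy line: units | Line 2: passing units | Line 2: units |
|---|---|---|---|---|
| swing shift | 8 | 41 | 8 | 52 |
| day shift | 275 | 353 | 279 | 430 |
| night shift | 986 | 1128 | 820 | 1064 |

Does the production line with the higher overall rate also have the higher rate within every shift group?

Swing shift: the legacy line 8/41 = 19.5%, Line 2 8/52 = 15.4% → the legacy line
Day shift: the legacy line 275/353 = 77.9%, Line 2 279/430 = 64.9% → the legacy line
Night shift: the legacy line 986/1128 = 87.4%, Line 2 820/1064 = 77.1% → the legacy line
Overall: the legacy line 1269/1522 = 83.4%, Line 2 1107/1546 = 71.6% → the legacy line
The legacy line wins overall and in every shift group — no reversal.

Yes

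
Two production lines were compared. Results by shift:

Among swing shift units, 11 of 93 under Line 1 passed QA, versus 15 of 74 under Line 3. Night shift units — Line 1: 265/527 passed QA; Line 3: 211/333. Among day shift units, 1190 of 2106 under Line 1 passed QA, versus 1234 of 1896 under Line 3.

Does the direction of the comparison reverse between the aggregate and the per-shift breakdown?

No

Swing shift: Line 1 11/93 = 11.8%, Line 3 15/74 = 20.3% → Line 3
Night shift: Line 1 265/527 = 50.3%, Line 3 211/333 = 63.4% → Line 3
Day shift: Line 1 1190/2106 = 56.5%, Line 3 1234/1896 = 65.1% → Line 3
Overall: Line 1 1466/2726 = 53.8%, Line 3 1460/2303 = 63.4% → Line 3
Line 3 wins overall and in every shift group — no reversal.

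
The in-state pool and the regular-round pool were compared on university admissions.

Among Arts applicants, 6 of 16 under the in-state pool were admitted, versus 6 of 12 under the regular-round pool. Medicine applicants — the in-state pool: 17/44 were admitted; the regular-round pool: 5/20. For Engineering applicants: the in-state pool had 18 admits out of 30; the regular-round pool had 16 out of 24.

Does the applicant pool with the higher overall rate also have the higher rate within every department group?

Arts: the in-state pool 6/16 = 37.5%, the regular-round pool 6/12 = 50.0% → the regular-round pool
Medicine: the in-state pool 17/44 = 38.6%, the regular-round pool 5/20 = 25.0% → the in-state pool
Engineering: the in-state pool 18/30 = 60.0%, the regular-round pool 16/24 = 66.7% → the regular-round pool
Overall: the in-state pool 41/90 = 45.6%, the regular-round pool 27/56 = 48.2% → the regular-round pool
Neither sweeps: the in-state pool wins 1 of 3 groups, the regular-round pool wins 2. The regular-round pool wins overall but not every group — no Simpson reversal.

No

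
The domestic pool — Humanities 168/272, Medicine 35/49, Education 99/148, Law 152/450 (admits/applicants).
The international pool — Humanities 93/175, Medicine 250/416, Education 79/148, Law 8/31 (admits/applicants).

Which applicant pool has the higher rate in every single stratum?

the domestic pool

Humanities: the domestic pool 168/272 = 61.8%, the international pool 93/175 = 53.1% → the domestic pool
Medicine: the domestic pool 35/49 = 71.4%, the international pool 250/416 = 60.1% → the domestic pool
Education: the domestic pool 99/148 = 66.9%, the international pool 79/148 = 53.4% → the domestic pool
Law: the domestic pool 152/450 = 33.8%, the international pool 8/31 = 25.8% → the domestic pool
The domestic pool has the higher rate in all 4 groups.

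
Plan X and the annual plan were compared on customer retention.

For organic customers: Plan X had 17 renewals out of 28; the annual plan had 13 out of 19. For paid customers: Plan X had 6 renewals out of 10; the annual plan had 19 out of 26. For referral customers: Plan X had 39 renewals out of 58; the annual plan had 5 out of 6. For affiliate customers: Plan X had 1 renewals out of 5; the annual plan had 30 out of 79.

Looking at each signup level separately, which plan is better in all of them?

Organic: Plan X 17/28 = 60.7%, the annual plan 13/19 = 68.4% → the annual plan
Paid: Plan X 6/10 = 60.0%, the annual plan 19/26 = 73.1% → the annual plan
Referral: Plan X 39/58 = 67.2%, the annual plan 5/6 = 83.3% → the annual plan
Affiliate: Plan X 1/5 = 20.0%, the annual plan 30/79 = 38.0% → the annual plan
The annual plan has the higher rate in all 4 groups.

the annual plan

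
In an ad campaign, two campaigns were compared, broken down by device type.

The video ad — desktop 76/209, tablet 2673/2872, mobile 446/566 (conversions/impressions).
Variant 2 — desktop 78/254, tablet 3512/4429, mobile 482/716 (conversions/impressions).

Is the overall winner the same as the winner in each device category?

Desktop: the video ad 76/209 = 36.4%, Variant 2 78/254 = 30.7% → the video ad
Tablet: the video ad 2673/2872 = 93.1%, Variant 2 3512/4429 = 79.3% → the video ad
Mobile: the video ad 446/566 = 78.8%, Variant 2 482/716 = 67.3% → the video ad
Overall: the video ad 3195/3647 = 87.6%, Variant 2 4072/5399 = 75.4% → the video ad
The video ad wins overall and in every device group — no reversal.

Yes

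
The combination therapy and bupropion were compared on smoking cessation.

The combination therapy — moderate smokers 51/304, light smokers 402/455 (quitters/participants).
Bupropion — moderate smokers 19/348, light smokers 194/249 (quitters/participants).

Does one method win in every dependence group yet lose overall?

Moderate smokers: the combination therapy 51/304 = 16.8%, bupropion 19/348 = 5.5% → the combination therapy
Light smokers: the combination therapy 402/455 = 88.4%, bupropion 194/249 = 77.9% → the combination therapy
Overall: the combination therapy 453/759 = 59.7%, bupropion 213/597 = 35.7% → the combination therapy
The combination therapy wins overall and in every dependence group — no reversal.

No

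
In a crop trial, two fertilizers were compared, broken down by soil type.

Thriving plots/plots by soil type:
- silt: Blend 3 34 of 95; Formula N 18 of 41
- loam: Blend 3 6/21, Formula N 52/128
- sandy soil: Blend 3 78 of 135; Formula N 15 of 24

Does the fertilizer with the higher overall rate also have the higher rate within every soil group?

Silt: Blend 3 34/95 = 35.8%, Formula N 18/41 = 43.9% → Formula N
Loam: Blend 3 6/21 = 28.6%, Formula N 52/128 = 40.6% → Formula N
Sandy soil: Blend 3 78/135 = 57.8%, Formula N 15/24 = 62.5% → Formula N
Overall: Blend 3 118/251 = 47.0%, Formula N 85/193 = 44.0% → Blend 3
Formula N wins each soil group but Blend 3 wins overall — the comparison reverses. Formula N's plots skew toward loam, which has a lower base rate.

No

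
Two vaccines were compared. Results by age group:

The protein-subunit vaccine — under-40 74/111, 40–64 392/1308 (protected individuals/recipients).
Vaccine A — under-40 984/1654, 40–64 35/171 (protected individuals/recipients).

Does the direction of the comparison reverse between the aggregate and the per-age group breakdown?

Under-40: the protein-subunit vaccine 74/111 = 66.7%, Vaccine A 984/1654 = 59.5% → the protein-subunit vaccine
40–64: the protein-subunit vaccine 392/1308 = 30.0%, Vaccine A 35/171 = 20.5% → the protein-subunit vaccine
Overall: the protein-subunit vaccine 466/1419 = 32.8%, Vaccine A 1019/1825 = 55.8% → Vaccine A
The protein-subunit vaccine wins each age group but Vaccine A wins overall — the comparison reverses. The protein-subunit vaccine's recipients skew toward 40–64, which has a lower base rate.

Yes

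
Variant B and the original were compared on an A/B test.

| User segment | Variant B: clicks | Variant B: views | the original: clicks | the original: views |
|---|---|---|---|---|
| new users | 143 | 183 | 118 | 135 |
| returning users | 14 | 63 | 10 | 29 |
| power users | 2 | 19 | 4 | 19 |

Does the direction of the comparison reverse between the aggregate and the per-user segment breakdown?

New users: Variant B 143/183 = 78.1%, the original 118/135 = 87.4% → the original
Returning users: Variant B 14/63 = 22.2%, the original 10/29 = 34.5% → the original
Power users: Variant B 2/19 = 10.5%, the original 4/19 = 21.1% → the original
Overall: Variant B 159/265 = 60.0%, the original 132/183 = 72.1% → the original
The original wins overall and in every user group — no reversal.

No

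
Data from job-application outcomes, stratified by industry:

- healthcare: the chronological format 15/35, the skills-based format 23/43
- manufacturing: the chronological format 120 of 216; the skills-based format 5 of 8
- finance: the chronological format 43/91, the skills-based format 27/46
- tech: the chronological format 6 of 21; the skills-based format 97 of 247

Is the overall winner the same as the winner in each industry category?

No

Healthcare: the chronological format 15/35 = 42.9%, the skills-based format 23/43 = 53.5% → the skills-based format
Manufacturing: the chronological format 120/216 = 55.6%, the skills-based format 5/8 = 62.5% → the skills-based format
Finance: the chronological format 43/91 = 47.3%, the skills-based format 27/46 = 58.7% → the skills-based format
Tech: the chronological format 6/21 = 28.6%, the skills-based format 97/247 = 39.3% → the skills-based format
Overall: the chronological format 184/363 = 50.7%, the skills-based format 152/344 = 44.2% → the chronological format
The skills-based format wins each industry group but the chronological format wins overall — the comparison reverses. The skills-based format's applications skew toward tech, which has a lower base rate.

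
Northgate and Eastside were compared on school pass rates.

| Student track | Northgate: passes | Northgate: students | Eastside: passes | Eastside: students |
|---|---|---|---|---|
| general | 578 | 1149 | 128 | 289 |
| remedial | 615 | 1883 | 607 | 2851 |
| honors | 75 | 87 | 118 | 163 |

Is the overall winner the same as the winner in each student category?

Yes

General: Northgate 578/1149 = 50.3%, Eastside 128/289 = 44.3% → Northgate
Remedial: Northgate 615/1883 = 32.7%, Eastside 607/2851 = 21.3% → Northgate
Honors: Northgate 75/87 = 86.2%, Eastside 118/163 = 72.4% → Northgate
Overall: Northgate 1268/3119 = 40.7%, Eastside 853/3303 = 25.8% → Northgate
Northgate wins overall and in every student group — no reversal.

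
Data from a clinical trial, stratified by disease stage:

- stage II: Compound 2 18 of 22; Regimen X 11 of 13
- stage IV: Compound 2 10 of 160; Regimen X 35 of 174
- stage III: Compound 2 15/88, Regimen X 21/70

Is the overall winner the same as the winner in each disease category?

Yes

Stage II: Compound 2 18/22 = 81.8%, Regimen X 11/13 = 84.6% → Regimen X
Stage IV: Compound 2 10/160 = 6.2%, Regimen X 35/174 = 20.1% → Regimen X
Stage III: Compound 2 15/88 = 17.0%, Regimen X 21/70 = 30.0% → Regimen X
Overall: Compound 2 43/270 = 15.9%, Regimen X 67/257 = 26.1% → Regimen X
Regimen X wins overall and in every disease group — no reversal.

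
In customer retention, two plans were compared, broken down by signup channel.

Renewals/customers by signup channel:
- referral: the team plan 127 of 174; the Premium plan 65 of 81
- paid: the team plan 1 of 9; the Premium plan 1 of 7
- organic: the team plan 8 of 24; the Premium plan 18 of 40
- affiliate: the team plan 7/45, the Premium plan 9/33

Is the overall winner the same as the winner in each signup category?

Referral: the team plan 127/174 = 73.0%, the Premium plan 65/81 = 80.2% → the Premium plan
Paid: the team plan 1/9 = 11.1%, the Premium plan 1/7 = 14.3% → the Premium plan
Organic: the team plan 8/24 = 33.3%, the Premium plan 18/40 = 45.0% → the Premium plan
Affiliate: the team plan 7/45 = 15.6%, the Premium plan 9/33 = 27.3% → the Premium plan
Overall: the team plan 143/252 = 56.7%, the Premium plan 93/161 = 57.8% → the Premium plan
The Premium plan wins overall and in every signup group — no reversal.

Yes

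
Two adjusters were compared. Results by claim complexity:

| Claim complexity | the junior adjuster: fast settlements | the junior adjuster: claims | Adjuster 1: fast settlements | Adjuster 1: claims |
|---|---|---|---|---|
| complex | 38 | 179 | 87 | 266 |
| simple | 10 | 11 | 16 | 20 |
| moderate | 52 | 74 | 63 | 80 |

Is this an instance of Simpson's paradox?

No

Complex: the junior adjuster 38/179 = 21.2%, Adjuster 1 87/266 = 32.7% → Adjuster 1
Simple: the junior adjuster 10/11 = 90.9%, Adjuster 1 16/20 = 80.0% → the junior adjuster
Moderate: the junior adjuster 52/74 = 70.3%, Adjuster 1 63/80 = 78.8% → Adjuster 1
Overall: the junior adjuster 100/264 = 37.9%, Adjuster 1 166/366 = 45.4% → Adjuster 1
Neither sweeps: the junior adjuster wins 1 of 3 groups, Adjuster 1 wins 2. Adjuster 1 wins overall but not every group — no Simpson reversal.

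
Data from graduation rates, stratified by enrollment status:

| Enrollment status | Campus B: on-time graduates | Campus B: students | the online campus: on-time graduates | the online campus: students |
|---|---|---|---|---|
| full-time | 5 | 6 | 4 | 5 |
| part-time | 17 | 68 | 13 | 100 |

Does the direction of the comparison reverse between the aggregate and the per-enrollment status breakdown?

Full-time: Campus B 5/6 = 83.3%, the online campus 4/5 = 80.0% → Campus B
Part-time: Campus B 17/68 = 25.0%, the online campus 13/100 = 13.0% → Campus B
Overall: Campus B 22/74 = 29.7%, the online campus 17/105 = 16.2% → Campus B
Campus B wins overall and in every enrollment group — no reversal.

No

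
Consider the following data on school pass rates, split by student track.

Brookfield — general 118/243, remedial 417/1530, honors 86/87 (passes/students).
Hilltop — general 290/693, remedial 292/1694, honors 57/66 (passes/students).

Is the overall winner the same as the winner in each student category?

Yes

General: Brookfield 118/243 = 48.6%, Hilltop 290/693 = 41.8% → Brookfield
Remedial: Brookfield 417/1530 = 27.3%, Hilltop 292/1694 = 17.2% → Brookfield
Honors: Brookfield 86/87 = 98.9%, Hilltop 57/66 = 86.4% → Brookfield
Overall: Brookfield 621/1860 = 33.4%, Hilltop 639/2453 = 26.0% → Brookfield
Brookfield wins overall and in every student group — no reversal.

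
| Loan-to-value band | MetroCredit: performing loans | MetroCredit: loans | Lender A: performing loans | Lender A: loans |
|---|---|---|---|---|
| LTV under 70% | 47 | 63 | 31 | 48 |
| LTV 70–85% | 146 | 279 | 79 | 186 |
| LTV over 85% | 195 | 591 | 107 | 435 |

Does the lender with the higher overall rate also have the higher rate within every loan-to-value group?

LTV under 70%: MetroCredit 47/63 = 74.6%, Lender A 31/48 = 64.6% → MetroCredit
LTV 70–85%: MetroCredit 146/279 = 52.3%, Lender A 79/186 = 42.5% → MetroCredit
LTV over 85%: MetroCredit 195/591 = 33.0%, Lender A 107/435 = 24.6% → MetroCredit
Overall: MetroCredit 388/933 = 41.6%, Lender A 217/669 = 32.4% → MetroCredit
MetroCredit wins overall and in every loan-to-value group — no reversal.

Yes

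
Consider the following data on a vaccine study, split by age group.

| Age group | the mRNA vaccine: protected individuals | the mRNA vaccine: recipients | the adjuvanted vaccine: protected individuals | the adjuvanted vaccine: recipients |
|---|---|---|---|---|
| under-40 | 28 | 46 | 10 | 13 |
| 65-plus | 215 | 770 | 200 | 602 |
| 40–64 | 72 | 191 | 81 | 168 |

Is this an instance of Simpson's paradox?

No

Under-40: the mRNA vaccine 28/46 = 60.9%, the adjuvanted vaccine 10/13 = 76.9% → the adjuvanted vaccine
65-plus: the mRNA vaccine 215/770 = 27.9%, the adjuvanted vaccine 200/602 = 33.2% → the adjuvanted vaccine
40–64: the mRNA vaccine 72/191 = 37.7%, the adjuvanted vaccine 81/168 = 48.2% → the adjuvanted vaccine
Overall: the mRNA vaccine 315/1007 = 31.3%, the adjuvanted vaccine 291/783 = 37.2% → the adjuvanted vaccine
The adjuvanted vaccine wins overall and in every age group — no reversal.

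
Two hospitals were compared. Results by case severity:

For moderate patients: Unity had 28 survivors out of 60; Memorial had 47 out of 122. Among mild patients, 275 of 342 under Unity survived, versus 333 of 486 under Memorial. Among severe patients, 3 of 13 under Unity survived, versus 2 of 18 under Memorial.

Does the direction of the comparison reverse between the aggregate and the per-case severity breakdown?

No

Moderate: Unity 28/60 = 46.7%, Memorial 47/122 = 38.5% → Unity
Mild: Unity 275/342 = 80.4%, Memorial 333/486 = 68.5% → Unity
Severe: Unity 3/13 = 23.1%, Memorial 2/18 = 11.1% → Unity
Overall: Unity 306/415 = 73.7%, Memorial 382/626 = 61.0% → Unity
Unity wins overall and in every case group — no reversal.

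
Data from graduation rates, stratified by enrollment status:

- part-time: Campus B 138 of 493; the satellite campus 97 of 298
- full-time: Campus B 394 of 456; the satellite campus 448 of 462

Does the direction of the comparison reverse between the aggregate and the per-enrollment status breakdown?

No

Part-time: Campus B 138/493 = 28.0%, the satellite campus 97/298 = 32.6% → the satellite campus
Full-time: Campus B 394/456 = 86.4%, the satellite campus 448/462 = 97.0% → the satellite campus
Overall: Campus B 532/949 = 56.1%, the satellite campus 545/760 = 71.7% → the satellite campus
The satellite campus wins overall and in every enrollment group — no reversal.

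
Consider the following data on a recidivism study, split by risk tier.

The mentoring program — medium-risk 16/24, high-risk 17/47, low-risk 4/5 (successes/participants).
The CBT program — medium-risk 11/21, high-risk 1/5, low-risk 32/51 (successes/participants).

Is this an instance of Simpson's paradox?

Medium-risk: the mentoring program 16/24 = 66.7%, the CBT program 11/21 = 52.4% → the mentoring program
High-risk: the mentoring program 17/47 = 36.2%, the CBT program 1/5 = 20.0% → the mentoring program
Low-risk: the mentoring program 4/5 = 80.0%, the CBT program 32/51 = 62.7% → the mentoring program
Overall: the mentoring program 37/76 = 48.7%, the CBT program 44/77 = 57.1% → the CBT program
The mentoring program wins each risk group but the CBT program wins overall — the comparison reverses. The mentoring program's participants skew toward high-risk, which has a lower base rate.

Yes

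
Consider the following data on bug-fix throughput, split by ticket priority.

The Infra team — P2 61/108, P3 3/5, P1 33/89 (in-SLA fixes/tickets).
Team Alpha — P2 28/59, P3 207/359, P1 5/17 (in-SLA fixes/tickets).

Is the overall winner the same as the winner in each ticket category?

No

P2: the Infra team 61/108 = 56.5%, Team Alpha 28/59 = 47.5% → the Infra team
P3: the Infra team 3/5 = 60.0%, Team Alpha 207/359 = 57.7% → the Infra team
P1: the Infra team 33/89 = 37.1%, Team Alpha 5/17 = 29.4% → the Infra team
Overall: the Infra team 97/202 = 48.0%, Team Alpha 240/435 = 55.2% → Team Alpha
The Infra team wins each ticket group but Team Alpha wins overall — the comparison reverses. The Infra team's tickets skew toward P1, which has a lower base rate.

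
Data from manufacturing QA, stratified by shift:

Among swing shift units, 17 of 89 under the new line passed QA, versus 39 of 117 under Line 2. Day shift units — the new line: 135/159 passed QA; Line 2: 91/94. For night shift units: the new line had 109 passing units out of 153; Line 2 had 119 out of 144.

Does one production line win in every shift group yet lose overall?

Swing shift: the new line 17/89 = 19.1%, Line 2 39/117 = 33.3% → Line 2
Day shift: the new line 135/159 = 84.9%, Line 2 91/94 = 96.8% → Line 2
Night shift: the new line 109/153 = 71.2%, Line 2 119/144 = 82.6% → Line 2
Overall: the new line 261/401 = 65.1%, Line 2 249/355 = 70.1% → Line 2
Line 2 wins overall and in every shift group — no reversal.

No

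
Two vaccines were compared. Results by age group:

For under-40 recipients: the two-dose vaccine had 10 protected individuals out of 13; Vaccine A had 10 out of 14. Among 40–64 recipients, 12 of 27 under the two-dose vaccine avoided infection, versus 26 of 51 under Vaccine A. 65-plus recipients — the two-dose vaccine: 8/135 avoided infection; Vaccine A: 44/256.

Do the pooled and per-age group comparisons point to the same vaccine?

Under-40: the two-dose vaccine 10/13 = 76.9%, Vaccine A 10/14 = 71.4% → the two-dose vaccine
40–64: the two-dose vaccine 12/27 = 44.4%, Vaccine A 26/51 = 51.0% → Vaccine A
65-plus: the two-dose vaccine 8/135 = 5.9%, Vaccine A 44/256 = 17.2% → Vaccine A
Overall: the two-dose vaccine 30/175 = 17.1%, Vaccine A 80/321 = 24.9% → Vaccine A
Neither sweeps: the two-dose vaccine wins 1 of 3 groups, Vaccine A wins 2. Vaccine A wins overall but not every group — no Simpson reversal.

No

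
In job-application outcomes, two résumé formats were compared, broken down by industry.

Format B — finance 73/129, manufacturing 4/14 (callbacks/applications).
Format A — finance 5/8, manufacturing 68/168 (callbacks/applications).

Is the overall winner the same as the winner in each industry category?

Finance: Format B 73/129 = 56.6%, Format A 5/8 = 62.5% → Format A
Manufacturing: Format B 4/14 = 28.6%, Format A 68/168 = 40.5% → Format A
Overall: Format B 77/143 = 53.8%, Format A 73/176 = 41.5% → Format B
Format A wins each industry group but Format B wins overall — the comparison reverses. Format A's applications skew toward manufacturing, which has a lower base rate.

No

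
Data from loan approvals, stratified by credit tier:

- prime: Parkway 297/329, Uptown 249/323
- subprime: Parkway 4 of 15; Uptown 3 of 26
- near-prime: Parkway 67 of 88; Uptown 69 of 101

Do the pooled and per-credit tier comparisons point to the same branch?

Prime: Parkway 297/329 = 90.3%, Uptown 249/323 = 77.1% → Parkway
Subprime: Parkway 4/15 = 26.7%, Uptown 3/26 = 11.5% → Parkway
Near-prime: Parkway 67/88 = 76.1%, Uptown 69/101 = 68.3% → Parkway
Overall: Parkway 368/432 = 85.2%, Uptown 321/450 = 71.3% → Parkway
Parkway wins overall and in every credit group — no reversal.

Yes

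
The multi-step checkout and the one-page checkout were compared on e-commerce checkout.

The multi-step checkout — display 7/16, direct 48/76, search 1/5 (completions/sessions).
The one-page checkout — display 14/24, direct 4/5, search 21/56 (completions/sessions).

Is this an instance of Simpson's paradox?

Yes

Display: the multi-step checkout 7/16 = 43.8%, the one-page checkout 14/24 = 58.3% → the one-page checkout
Direct: the multi-step checkout 48/76 = 63.2%, the one-page checkout 4/5 = 80.0% → the one-page checkout
Search: the multi-step checkout 1/5 = 20.0%, the one-page checkout 21/56 = 37.5% → the one-page checkout
Overall: the multi-step checkout 56/97 = 57.7%, the one-page checkout 39/85 = 45.9% → the multi-step checkout
The one-page checkout wins each traffic group but the multi-step checkout wins overall — the comparison reverses. The one-page checkout's sessions skew toward search, which has a lower base rate.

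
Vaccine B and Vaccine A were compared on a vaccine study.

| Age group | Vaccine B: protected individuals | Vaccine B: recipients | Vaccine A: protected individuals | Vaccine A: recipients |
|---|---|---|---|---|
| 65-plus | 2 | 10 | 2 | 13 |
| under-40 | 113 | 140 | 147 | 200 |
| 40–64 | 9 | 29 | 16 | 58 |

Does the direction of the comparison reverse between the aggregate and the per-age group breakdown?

No

65-plus: Vaccine B 2/10 = 20.0%, Vaccine A 2/13 = 15.4% → Vaccine B
Under-40: Vaccine B 113/140 = 80.7%, Vaccine A 147/200 = 73.5% → Vaccine B
40–64: Vaccine B 9/29 = 31.0%, Vaccine A 16/58 = 27.6% → Vaccine B
Overall: Vaccine B 124/179 = 69.3%, Vaccine A 165/271 = 60.9% → Vaccine B
Vaccine B wins overall and in every age group — no reversal.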